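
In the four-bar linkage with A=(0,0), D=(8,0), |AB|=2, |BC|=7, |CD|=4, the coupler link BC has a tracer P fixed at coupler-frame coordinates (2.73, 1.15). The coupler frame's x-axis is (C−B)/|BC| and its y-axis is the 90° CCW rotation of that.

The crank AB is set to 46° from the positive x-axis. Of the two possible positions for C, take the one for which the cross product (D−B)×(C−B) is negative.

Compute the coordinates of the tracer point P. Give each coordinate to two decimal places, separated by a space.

A=(0,0), D=(8.00,0)
B = A + 2.00·(cos46°, sin46°) = (1.3893, 1.4387)
|BD| = 6.7654
circle(B,7.00) ∩ circle(D,4.00): a=5.8216, h=3.8871
  candidates: C₊=(7.9043,3.9989) cross=26.298; C₋=(6.2512,-3.5974) cross=-26.298
  mode - wants cross < 0 → take C=(6.2512,-3.5974) (cross=-26.298)
ex = (C−B)/|BC| = (0.6945,-0.7194); ey = (0.7194,0.6945)
P = B + 2.73·ex + 1.15·ey = (4.1128,0.2733)

4.11 0.27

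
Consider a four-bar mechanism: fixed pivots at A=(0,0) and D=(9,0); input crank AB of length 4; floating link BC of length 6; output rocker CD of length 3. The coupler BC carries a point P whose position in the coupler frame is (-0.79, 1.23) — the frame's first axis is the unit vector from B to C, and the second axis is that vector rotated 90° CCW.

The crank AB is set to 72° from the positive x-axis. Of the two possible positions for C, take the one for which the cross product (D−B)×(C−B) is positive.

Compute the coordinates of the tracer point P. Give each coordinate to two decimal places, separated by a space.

0.79 5.20

A=(0,0), D=(9.00,0)
B = A + 4.00·(cos72°, sin72°) = (1.2361, 3.8042)
|BD| = 8.6459
circle(B,6.00) ∩ circle(D,3.00): a=5.8844, h=1.1723
  candidates: C₊=(7.0360,2.2678) cross=10.135; C₋=(6.0044,0.1624) cross=-10.135
  mode + wants cross > 0 → take C=(7.0360,2.2678) (cross=10.135)
ex = (C−B)/|BC| = (0.9667,-0.2561); ey = (0.2561,0.9667)
P = B + -0.79·ex + 1.23·ey = (0.7874,5.1955)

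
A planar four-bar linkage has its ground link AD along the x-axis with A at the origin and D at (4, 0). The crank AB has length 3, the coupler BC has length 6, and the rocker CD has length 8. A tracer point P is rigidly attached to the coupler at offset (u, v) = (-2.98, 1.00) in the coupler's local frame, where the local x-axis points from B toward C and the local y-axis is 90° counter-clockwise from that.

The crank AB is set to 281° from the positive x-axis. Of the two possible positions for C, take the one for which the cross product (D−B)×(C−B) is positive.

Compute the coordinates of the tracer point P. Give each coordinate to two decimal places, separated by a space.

A=(0,0), D=(4.00,0)
B = A + 3.00·(cos281°, sin281°) = (0.5724, -2.9449)
|BD| = 4.5189
circle(B,6.00) ∩ circle(D,8.00): a=-0.8386, h=5.9411
  candidates: C₊=(-3.9354,1.0149) cross=26.847; C₋=(3.8080,-7.9977) cross=-26.847
  mode + wants cross > 0 → take C=(-3.9354,1.0149) (cross=26.847)
ex = (C−B)/|BC| = (-0.7513,0.6600); ey = (-0.6600,-0.7513)
P = B + -2.98·ex + 1.00·ey = (2.1513,-5.6629)

2.15 -5.66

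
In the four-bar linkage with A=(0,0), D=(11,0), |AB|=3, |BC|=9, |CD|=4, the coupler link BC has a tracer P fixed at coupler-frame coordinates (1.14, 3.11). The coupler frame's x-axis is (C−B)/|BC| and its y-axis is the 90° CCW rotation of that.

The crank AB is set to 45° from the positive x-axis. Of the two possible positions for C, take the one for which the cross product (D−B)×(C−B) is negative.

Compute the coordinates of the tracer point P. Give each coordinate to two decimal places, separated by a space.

A=(0,0), D=(11.00,0)
B = A + 3.00·(cos45°, sin45°) = (2.1213, 2.1213)
|BD| = 9.1286
circle(B,9.00) ∩ circle(D,4.00): a=8.1245, h=3.8719
  candidates: C₊=(10.9232,3.9993) cross=35.345; C₋=(9.1237,-3.5326) cross=-35.345
  mode - wants cross < 0 → take C=(9.1237,-3.5326) (cross=-35.345)
ex = (C−B)/|BC| = (0.7780,-0.6282); ey = (0.6282,0.7780)
P = B + 1.14·ex + 3.11·ey = (4.9620,3.8249)

4.96 3.82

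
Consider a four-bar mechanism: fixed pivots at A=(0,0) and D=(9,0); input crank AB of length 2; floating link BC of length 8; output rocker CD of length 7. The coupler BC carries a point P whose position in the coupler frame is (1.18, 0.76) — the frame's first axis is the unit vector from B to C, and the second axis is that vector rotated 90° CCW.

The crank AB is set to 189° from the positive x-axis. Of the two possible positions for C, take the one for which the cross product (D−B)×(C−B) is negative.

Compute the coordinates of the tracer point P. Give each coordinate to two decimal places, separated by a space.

-0.58 -0.44

A=(0,0), D=(9.00,0)
B = A + 2.00·(cos189°, sin189°) = (-1.9754, -0.3129)
|BD| = 10.9798
circle(B,8.00) ∩ circle(D,7.00): a=6.1730, h=5.0886
  candidates: C₊=(4.0501,4.9496) cross=55.872; C₋=(4.3401,-5.2235) cross=-55.872
  mode - wants cross < 0 → take C=(4.3401,-5.2235) (cross=-55.872)
ex = (C−B)/|BC| = (0.7894,-0.6138); ey = (0.6138,0.7894)
P = B + 1.18·ex + 0.76·ey = (-0.5773,-0.4372)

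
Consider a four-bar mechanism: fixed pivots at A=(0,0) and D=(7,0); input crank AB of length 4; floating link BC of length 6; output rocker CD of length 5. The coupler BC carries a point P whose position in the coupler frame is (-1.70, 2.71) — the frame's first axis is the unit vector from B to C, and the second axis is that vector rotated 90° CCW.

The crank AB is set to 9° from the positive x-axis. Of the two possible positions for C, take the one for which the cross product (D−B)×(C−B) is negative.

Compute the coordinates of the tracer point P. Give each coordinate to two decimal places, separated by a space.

5.82 3.22

A=(0,0), D=(7.00,0)
B = A + 4.00·(cos9°, sin9°) = (3.9508, 0.6257)
|BD| = 3.1128
circle(B,6.00) ∩ circle(D,5.00): a=3.3233, h=4.9956
  candidates: C₊=(8.2104,4.8513) cross=15.550; C₋=(6.2020,-4.9359) cross=-15.550
  mode - wants cross < 0 → take C=(6.2020,-4.9359) (cross=-15.550)
ex = (C−B)/|BC| = (0.3752,-0.9269); ey = (0.9269,0.3752)
P = B + -1.70·ex + 2.71·ey = (5.8249,3.2183)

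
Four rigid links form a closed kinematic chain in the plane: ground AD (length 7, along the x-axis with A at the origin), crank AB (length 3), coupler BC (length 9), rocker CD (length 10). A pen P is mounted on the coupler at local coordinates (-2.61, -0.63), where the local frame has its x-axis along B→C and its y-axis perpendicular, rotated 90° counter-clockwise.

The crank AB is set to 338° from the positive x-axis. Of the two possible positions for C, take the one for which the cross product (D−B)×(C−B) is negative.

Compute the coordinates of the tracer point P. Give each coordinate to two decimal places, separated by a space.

A=(0,0), D=(7.00,0)
B = A + 3.00·(cos338°, sin338°) = (2.7816, -1.1238)
|BD| = 4.3656
circle(B,9.00) ∩ circle(D,10.00): a=0.0067, h=9.0000
  candidates: C₊=(0.4712,7.5746) cross=39.290; C₋=(5.1048,-9.8188) cross=-39.290
  mode - wants cross < 0 → take C=(5.1048,-9.8188) (cross=-39.290)
ex = (C−B)/|BC| = (0.2581,-0.9661); ey = (0.9661,0.2581)
P = B + -2.61·ex + -0.63·ey = (1.4991,1.2351)

1.50 1.24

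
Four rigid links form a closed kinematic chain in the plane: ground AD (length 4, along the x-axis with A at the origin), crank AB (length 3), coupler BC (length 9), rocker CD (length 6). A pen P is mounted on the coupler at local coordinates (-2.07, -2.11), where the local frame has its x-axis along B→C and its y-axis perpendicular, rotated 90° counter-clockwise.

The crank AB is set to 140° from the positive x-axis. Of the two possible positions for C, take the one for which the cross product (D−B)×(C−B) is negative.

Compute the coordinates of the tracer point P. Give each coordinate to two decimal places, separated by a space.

-5.17 2.61

A=(0,0), D=(4.00,0)
B = A + 3.00·(cos140°, sin140°) = (-2.2981, 1.9284)
|BD| = 6.5867
circle(B,9.00) ∩ circle(D,6.00): a=6.7093, h=5.9987
  candidates: C₊=(5.8734,5.7000) cross=39.512; C₋=(2.3610,-5.7718) cross=-39.512
  mode - wants cross < 0 → take C=(2.3610,-5.7718) (cross=-39.512)
ex = (C−B)/|BC| = (0.5177,-0.8556); ey = (0.8556,0.5177)
P = B + -2.07·ex + -2.11·ey = (-5.1750,2.6071)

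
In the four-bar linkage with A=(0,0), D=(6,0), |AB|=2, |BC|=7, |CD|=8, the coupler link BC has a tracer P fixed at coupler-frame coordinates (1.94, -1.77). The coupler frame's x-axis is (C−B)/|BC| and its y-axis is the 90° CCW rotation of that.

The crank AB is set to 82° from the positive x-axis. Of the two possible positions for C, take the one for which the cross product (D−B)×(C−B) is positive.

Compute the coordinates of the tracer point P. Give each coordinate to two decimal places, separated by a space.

A=(0,0), D=(6.00,0)
B = A + 2.00·(cos82°, sin82°) = (0.2783, 1.9805)
|BD| = 6.0547
circle(B,7.00) ∩ circle(D,8.00): a=1.7887, h=6.7676
  candidates: C₊=(4.1823,7.7908) cross=40.976; C₋=(-0.2451,-4.9999) cross=-40.976
  mode + wants cross > 0 → take C=(4.1823,7.7908) (cross=40.976)
ex = (C−B)/|BC| = (0.5577,0.8300); ey = (-0.8300,0.5577)
P = B + 1.94·ex + -1.77·ey = (2.8295,2.6036)

2.83 2.60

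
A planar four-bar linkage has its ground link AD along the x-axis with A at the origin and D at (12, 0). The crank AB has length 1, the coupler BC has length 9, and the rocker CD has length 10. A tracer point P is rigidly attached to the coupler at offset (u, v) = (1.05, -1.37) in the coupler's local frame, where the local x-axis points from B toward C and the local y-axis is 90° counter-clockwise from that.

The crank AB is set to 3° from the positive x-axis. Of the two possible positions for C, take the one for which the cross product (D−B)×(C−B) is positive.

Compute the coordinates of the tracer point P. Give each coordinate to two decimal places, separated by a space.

2.71 0.24

A=(0,0), D=(12.00,0)
B = A + 1.00·(cos3°, sin3°) = (0.9986, 0.0523)
|BD| = 11.0015
circle(B,9.00) ∩ circle(D,10.00): a=4.6372, h=7.7134
  candidates: C₊=(5.6725,7.7436) cross=84.859; C₋=(5.5991,-7.6830) cross=-84.859
  mode + wants cross > 0 → take C=(5.6725,7.7436) (cross=84.859)
ex = (C−B)/|BC| = (0.5193,0.8546); ey = (-0.8546,0.5193)
P = B + 1.05·ex + -1.37·ey = (2.7147,0.2382)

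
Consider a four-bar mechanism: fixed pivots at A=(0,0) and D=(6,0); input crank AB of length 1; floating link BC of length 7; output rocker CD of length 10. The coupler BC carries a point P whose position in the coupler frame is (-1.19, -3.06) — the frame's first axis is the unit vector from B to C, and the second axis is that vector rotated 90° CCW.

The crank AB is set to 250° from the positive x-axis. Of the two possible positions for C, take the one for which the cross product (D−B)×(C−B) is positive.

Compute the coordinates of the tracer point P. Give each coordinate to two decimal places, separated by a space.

2.92 -1.31

A=(0,0), D=(6.00,0)
B = A + 1.00·(cos250°, sin250°) = (-0.3420, -0.9397)
|BD| = 6.4113
circle(B,7.00) ∩ circle(D,10.00): a=-0.7717, h=6.9573
  candidates: C₊=(-2.1252,5.8294) cross=44.605; C₋=(-0.0857,-7.9350) cross=-44.605
  mode + wants cross > 0 → take C=(-2.1252,5.8294) (cross=44.605)
ex = (C−B)/|BC| = (-0.2547,0.9670); ey = (-0.9670,-0.2547)
P = B + -1.19·ex + -3.06·ey = (2.9202,-1.3109)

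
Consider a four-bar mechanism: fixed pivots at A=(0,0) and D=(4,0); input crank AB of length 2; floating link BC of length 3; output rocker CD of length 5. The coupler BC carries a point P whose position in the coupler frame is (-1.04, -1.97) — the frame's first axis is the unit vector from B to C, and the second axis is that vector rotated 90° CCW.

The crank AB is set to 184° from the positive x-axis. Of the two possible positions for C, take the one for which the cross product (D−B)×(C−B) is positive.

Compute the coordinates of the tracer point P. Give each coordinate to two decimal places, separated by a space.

A=(0,0), D=(4.00,0)
B = A + 2.00·(cos184°, sin184°) = (-1.9951, -0.1395)
|BD| = 5.9968
circle(B,3.00) ∩ circle(D,5.00): a=1.6643, h=2.4960
  candidates: C₊=(-0.3893,2.3945) cross=14.968; C₋=(-0.2732,-2.5961) cross=-14.968
  mode + wants cross > 0 → take C=(-0.3893,2.3945) (cross=14.968)
ex = (C−B)/|BC| = (0.5353,0.8447); ey = (-0.8447,0.5353)
P = B + -1.04·ex + -1.97·ey = (-0.8878,-2.0725)

-0.89 -2.07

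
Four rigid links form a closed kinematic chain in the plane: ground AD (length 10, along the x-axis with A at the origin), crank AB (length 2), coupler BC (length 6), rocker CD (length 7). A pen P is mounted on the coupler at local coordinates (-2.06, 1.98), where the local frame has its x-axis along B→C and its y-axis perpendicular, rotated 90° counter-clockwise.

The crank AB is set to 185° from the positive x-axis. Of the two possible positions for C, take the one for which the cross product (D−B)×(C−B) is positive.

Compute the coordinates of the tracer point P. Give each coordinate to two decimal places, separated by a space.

A=(0,0), D=(10.00,0)
B = A + 2.00·(cos185°, sin185°) = (-1.9924, -0.1743)
|BD| = 11.9937
circle(B,6.00) ∩ circle(D,7.00): a=5.4549, h=2.4989
  candidates: C₊=(3.4256,2.4036) cross=29.971; C₋=(3.4982,-2.5936) cross=-29.971
  mode + wants cross > 0 → take C=(3.4256,2.4036) (cross=29.971)
ex = (C−B)/|BC| = (0.9030,0.4296); ey = (-0.4296,0.9030)
P = B + -2.06·ex + 1.98·ey = (-4.7033,0.7285)

-4.70 0.73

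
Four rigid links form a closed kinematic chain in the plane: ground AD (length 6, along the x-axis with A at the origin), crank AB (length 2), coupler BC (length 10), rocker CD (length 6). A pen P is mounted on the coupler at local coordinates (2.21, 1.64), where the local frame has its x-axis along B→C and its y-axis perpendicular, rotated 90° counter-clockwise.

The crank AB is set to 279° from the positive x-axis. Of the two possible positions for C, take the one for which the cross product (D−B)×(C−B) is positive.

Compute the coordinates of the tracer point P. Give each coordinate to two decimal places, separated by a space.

A=(0,0), D=(6.00,0)
B = A + 2.00·(cos279°, sin279°) = (0.3129, -1.9754)
|BD| = 6.0204
circle(B,10.00) ∩ circle(D,6.00): a=8.3255, h=5.5396
  candidates: C₊=(6.3598,5.9892) cross=33.351; C₋=(9.9950,-4.4766) cross=-33.351
  mode + wants cross > 0 → take C=(6.3598,5.9892) (cross=33.351)
ex = (C−B)/|BC| = (0.6047,0.7965); ey = (-0.7965,0.6047)
P = B + 2.21·ex + 1.64·ey = (0.3431,0.7765)

0.34 0.78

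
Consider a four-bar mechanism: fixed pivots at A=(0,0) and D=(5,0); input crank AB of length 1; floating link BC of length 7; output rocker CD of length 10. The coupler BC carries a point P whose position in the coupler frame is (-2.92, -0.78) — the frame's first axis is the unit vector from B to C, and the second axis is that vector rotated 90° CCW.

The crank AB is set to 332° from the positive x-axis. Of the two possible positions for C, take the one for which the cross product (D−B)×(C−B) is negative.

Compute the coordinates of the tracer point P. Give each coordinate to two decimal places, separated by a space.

A=(0,0), D=(5.00,0)
B = A + 1.00·(cos332°, sin332°) = (0.8829, -0.4695)
|BD| = 4.1437
circle(B,7.00) ∩ circle(D,10.00): a=-4.0820, h=5.6866
  candidates: C₊=(-3.8170,4.7180) cross=23.564; C₋=(-2.5285,-6.5819) cross=-23.564
  mode - wants cross < 0 → take C=(-2.5285,-6.5819) (cross=-23.564)
ex = (C−B)/|BC| = (-0.4873,-0.8732); ey = (0.8732,-0.4873)
P = B + -2.92·ex + -0.78·ey = (1.6249,2.4604)

1.62 2.46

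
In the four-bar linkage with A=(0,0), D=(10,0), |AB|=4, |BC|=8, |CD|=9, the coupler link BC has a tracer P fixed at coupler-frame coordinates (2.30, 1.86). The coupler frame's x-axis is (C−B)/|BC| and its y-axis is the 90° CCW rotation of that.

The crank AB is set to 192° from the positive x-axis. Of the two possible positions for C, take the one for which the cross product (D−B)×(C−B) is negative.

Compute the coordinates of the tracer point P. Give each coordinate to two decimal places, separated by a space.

A=(0,0), D=(10.00,0)
B = A + 4.00·(cos192°, sin192°) = (-3.9126, -0.8316)
|BD| = 13.9374
circle(B,8.00) ∩ circle(D,9.00): a=6.3588, h=4.8544
  candidates: C₊=(2.1453,4.3935) cross=67.658; C₋=(2.7246,-5.2980) cross=-67.658
  mode - wants cross < 0 → take C=(2.7246,-5.2980) (cross=-67.658)
ex = (C−B)/|BC| = (0.8296,-0.5583); ey = (0.5583,0.8296)
P = B + 2.30·ex + 1.86·ey = (-0.9660,-0.5726)

-0.97 -0.57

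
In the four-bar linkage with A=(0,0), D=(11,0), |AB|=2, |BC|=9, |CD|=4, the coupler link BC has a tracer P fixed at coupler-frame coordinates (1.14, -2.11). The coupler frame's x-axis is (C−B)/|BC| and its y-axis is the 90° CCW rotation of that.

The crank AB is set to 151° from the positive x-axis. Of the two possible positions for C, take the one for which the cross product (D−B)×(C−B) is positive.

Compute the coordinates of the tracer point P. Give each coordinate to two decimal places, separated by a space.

A=(0,0), D=(11.00,0)
B = A + 2.00·(cos151°, sin151°) = (-1.7492, 0.9696)
|BD| = 12.7861
circle(B,9.00) ∩ circle(D,4.00): a=8.9349, h=1.0809
  candidates: C₊=(7.2419,1.3698) cross=13.820; C₋=(7.0779,-0.7857) cross=-13.820
  mode + wants cross > 0 → take C=(7.2419,1.3698) (cross=13.820)
ex = (C−B)/|BC| = (0.9990,0.0445); ey = (-0.0445,0.9990)
P = B + 1.14·ex + -2.11·ey = (-0.5165,-1.0876)

-0.52 -1.09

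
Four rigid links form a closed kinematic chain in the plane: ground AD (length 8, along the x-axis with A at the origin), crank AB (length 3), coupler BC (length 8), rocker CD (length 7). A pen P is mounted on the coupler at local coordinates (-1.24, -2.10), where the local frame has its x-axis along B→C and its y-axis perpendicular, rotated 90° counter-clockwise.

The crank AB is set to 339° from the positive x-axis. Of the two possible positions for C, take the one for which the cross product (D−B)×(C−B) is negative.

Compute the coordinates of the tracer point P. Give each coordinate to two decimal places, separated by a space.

0.41 -1.57

A=(0,0), D=(8.00,0)
B = A + 3.00·(cos339°, sin339°) = (2.8007, -1.0751)
|BD| = 5.3093
circle(B,8.00) ∩ circle(D,7.00): a=4.0673, h=6.8889
  candidates: C₊=(5.3887,6.4947) cross=36.575; C₋=(8.1787,-6.9977) cross=-36.575
  mode - wants cross < 0 → take C=(8.1787,-6.9977) (cross=-36.575)
ex = (C−B)/|BC| = (0.6722,-0.7403); ey = (0.7403,0.6722)
P = B + -1.24·ex + -2.10·ey = (0.4125,-1.5688)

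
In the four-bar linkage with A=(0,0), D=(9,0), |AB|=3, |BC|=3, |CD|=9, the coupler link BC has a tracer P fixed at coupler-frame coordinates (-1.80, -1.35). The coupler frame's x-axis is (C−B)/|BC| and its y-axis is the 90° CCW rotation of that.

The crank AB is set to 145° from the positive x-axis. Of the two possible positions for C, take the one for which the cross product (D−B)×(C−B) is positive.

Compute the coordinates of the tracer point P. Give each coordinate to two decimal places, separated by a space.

-3.75 -0.12

A=(0,0), D=(9.00,0)
B = A + 3.00·(cos145°, sin145°) = (-2.4575, 1.7207)
|BD| = 11.5859
circle(B,3.00) ∩ circle(D,9.00): a=2.6858, h=1.3367
  candidates: C₊=(0.3970,2.6437) cross=15.487; C₋=(0.0000,0.0000) cross=-15.487
  mode + wants cross > 0 → take C=(0.3970,2.6437) (cross=15.487)
ex = (C−B)/|BC| = (0.9515,0.3077); ey = (-0.3077,0.9515)
P = B + -1.80·ex + -1.35·ey = (-3.7548,-0.1176)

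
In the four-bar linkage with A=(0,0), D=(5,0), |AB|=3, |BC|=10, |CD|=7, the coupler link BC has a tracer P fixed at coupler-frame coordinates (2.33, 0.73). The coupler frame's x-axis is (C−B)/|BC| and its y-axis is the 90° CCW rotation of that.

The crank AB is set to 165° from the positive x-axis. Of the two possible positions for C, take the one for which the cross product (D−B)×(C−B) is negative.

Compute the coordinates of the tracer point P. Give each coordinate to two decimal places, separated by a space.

-0.83 -0.53

A=(0,0), D=(5.00,0)
B = A + 3.00·(cos165°, sin165°) = (-2.8978, 0.7765)
|BD| = 7.9359
circle(B,10.00) ∩ circle(D,7.00): a=7.1812, h=6.9592
  candidates: C₊=(4.9299,6.9996) cross=55.227; C₋=(3.5681,-6.8520) cross=-55.227
  mode - wants cross < 0 → take C=(3.5681,-6.8520) (cross=-55.227)
ex = (C−B)/|BC| = (0.6466,-0.7628); ey = (0.7628,0.6466)
P = B + 2.33·ex + 0.73·ey = (-0.8344,-0.5290)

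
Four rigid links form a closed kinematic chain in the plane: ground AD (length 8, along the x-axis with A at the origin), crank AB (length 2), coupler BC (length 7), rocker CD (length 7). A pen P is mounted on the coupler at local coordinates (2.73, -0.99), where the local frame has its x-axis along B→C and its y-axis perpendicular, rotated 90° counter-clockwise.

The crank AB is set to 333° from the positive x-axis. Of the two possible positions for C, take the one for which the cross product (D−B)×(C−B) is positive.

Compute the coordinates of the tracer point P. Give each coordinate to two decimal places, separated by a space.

3.58 1.37

A=(0,0), D=(8.00,0)
B = A + 2.00·(cos333°, sin333°) = (1.7820, -0.9080)
|BD| = 6.2839
circle(B,7.00) ∩ circle(D,7.00): a=3.1420, h=6.2552
  candidates: C₊=(3.9872,5.7356) cross=39.308; C₋=(5.7948,-6.6436) cross=-39.308
  mode + wants cross > 0 → take C=(3.9872,5.7356) (cross=39.308)
ex = (C−B)/|BC| = (0.3150,0.9491); ey = (-0.9491,0.3150)
P = B + 2.73·ex + -0.99·ey = (3.5816,1.3711)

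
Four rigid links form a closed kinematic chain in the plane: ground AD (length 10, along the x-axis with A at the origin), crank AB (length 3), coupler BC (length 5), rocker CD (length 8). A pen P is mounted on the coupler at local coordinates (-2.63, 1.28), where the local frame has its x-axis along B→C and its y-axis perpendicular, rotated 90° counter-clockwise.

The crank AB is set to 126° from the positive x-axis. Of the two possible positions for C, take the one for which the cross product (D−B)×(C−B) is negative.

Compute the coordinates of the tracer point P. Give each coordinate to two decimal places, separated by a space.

A=(0,0), D=(10.00,0)
B = A + 3.00·(cos126°, sin126°) = (-1.7634, 2.4271)
|BD| = 12.0111
circle(B,5.00) ∩ circle(D,8.00): a=4.3821, h=2.4078
  candidates: C₊=(3.0149,3.8997) cross=28.920; C₋=(2.0418,-0.8165) cross=-28.920
  mode - wants cross < 0 → take C=(2.0418,-0.8165) (cross=-28.920)
ex = (C−B)/|BC| = (0.7610,-0.6487); ey = (0.6487,0.7610)
P = B + -2.63·ex + 1.28·ey = (-2.9345,5.1073)

-2.93 5.11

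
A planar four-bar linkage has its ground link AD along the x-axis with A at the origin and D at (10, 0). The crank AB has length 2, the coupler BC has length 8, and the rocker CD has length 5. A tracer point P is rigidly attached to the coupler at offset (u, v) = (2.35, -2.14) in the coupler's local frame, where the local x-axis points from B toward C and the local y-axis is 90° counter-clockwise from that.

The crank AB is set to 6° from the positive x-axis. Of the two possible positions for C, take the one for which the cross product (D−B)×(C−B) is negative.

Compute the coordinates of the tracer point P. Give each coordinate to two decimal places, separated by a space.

A=(0,0), D=(10.00,0)
B = A + 2.00·(cos6°, sin6°) = (1.9890, 0.2091)
|BD| = 8.0137
circle(B,8.00) ∩ circle(D,5.00): a=6.4402, h=4.7460
  candidates: C₊=(8.5508,4.7854) cross=38.033; C₋=(8.3032,-4.7033) cross=-38.033
  mode - wants cross < 0 → take C=(8.3032,-4.7033) (cross=-38.033)
ex = (C−B)/|BC| = (0.7893,-0.6140); ey = (0.6140,0.7893)
P = B + 2.35·ex + -2.14·ey = (2.5298,-2.9230)

2.53 -2.92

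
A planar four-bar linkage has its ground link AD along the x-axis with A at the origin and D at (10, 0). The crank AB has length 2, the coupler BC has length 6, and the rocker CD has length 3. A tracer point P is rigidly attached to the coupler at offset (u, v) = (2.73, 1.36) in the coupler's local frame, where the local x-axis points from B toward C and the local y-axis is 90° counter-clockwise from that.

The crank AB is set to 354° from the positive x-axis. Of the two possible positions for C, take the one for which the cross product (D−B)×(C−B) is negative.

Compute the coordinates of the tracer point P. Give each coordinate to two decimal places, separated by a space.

5.00 0.30

A=(0,0), D=(10.00,0)
B = A + 2.00·(cos354°, sin354°) = (1.9890, -0.2091)
|BD| = 8.0137
circle(B,6.00) ∩ circle(D,3.00): a=5.6915, h=1.8993
  candidates: C₊=(7.6290,1.8381) cross=15.220; C₋=(7.7281,-1.9592) cross=-15.220
  mode - wants cross < 0 → take C=(7.7281,-1.9592) (cross=-15.220)
ex = (C−B)/|BC| = (0.9565,-0.2917); ey = (0.2917,0.9565)
P = B + 2.73·ex + 1.36·ey = (4.9970,0.2955)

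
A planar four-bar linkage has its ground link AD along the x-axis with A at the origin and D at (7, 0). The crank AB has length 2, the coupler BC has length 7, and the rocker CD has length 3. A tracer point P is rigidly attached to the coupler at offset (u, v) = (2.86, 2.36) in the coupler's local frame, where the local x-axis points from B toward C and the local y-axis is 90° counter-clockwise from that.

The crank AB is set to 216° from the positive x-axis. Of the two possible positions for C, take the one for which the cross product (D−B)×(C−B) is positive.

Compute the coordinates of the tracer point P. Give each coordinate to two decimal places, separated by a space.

-0.08 2.20

A=(0,0), D=(7.00,0)
B = A + 2.00·(cos216°, sin216°) = (-1.6180, -1.1756)
|BD| = 8.6978
circle(B,7.00) ∩ circle(D,3.00): a=6.6483, h=2.1908
  candidates: C₊=(4.6732,1.8937) cross=19.055; C₋=(5.2654,-2.4477) cross=-19.055
  mode + wants cross > 0 → take C=(4.6732,1.8937) (cross=19.055)
ex = (C−B)/|BC| = (0.8987,0.4385); ey = (-0.4385,0.8987)
P = B + 2.86·ex + 2.36·ey = (-0.0824,2.1995)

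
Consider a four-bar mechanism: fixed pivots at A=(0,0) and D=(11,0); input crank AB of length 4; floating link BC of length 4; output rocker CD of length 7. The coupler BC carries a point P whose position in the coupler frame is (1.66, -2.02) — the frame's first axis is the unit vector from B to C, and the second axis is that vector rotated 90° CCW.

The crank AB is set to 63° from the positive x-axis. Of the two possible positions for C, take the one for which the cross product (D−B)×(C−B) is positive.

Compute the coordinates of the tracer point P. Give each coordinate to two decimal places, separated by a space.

3.93 2.02

A=(0,0), D=(11.00,0)
B = A + 4.00·(cos63°, sin63°) = (1.8160, 3.5640)
|BD| = 9.8513
circle(B,4.00) ∩ circle(D,7.00): a=3.2508, h=2.3308
  candidates: C₊=(5.6898,4.5609) cross=22.961; C₋=(4.0033,0.2151) cross=-22.961
  mode + wants cross > 0 → take C=(5.6898,4.5609) (cross=22.961)
ex = (C−B)/|BC| = (0.9685,0.2492); ey = (-0.2492,0.9685)
P = B + 1.66·ex + -2.02·ey = (3.9270,2.0214)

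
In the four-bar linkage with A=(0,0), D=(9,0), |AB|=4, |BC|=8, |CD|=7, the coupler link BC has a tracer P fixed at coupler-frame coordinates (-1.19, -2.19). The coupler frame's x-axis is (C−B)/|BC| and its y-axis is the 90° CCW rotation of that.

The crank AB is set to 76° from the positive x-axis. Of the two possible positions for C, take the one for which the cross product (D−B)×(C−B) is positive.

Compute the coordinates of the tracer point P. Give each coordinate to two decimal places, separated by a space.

0.72 1.40

A=(0,0), D=(9.00,0)
B = A + 4.00·(cos76°, sin76°) = (0.9677, 3.8812)
|BD| = 8.9209
circle(B,8.00) ∩ circle(D,7.00): a=5.3012, h=5.9915
  candidates: C₊=(8.3475,6.9695) cross=53.449; C₋=(3.1341,-3.8199) cross=-53.449
  mode + wants cross > 0 → take C=(8.3475,6.9695) (cross=53.449)
ex = (C−B)/|BC| = (0.9225,0.3860); ey = (-0.3860,0.9225)
P = B + -1.19·ex + -2.19·ey = (0.7154,1.4016)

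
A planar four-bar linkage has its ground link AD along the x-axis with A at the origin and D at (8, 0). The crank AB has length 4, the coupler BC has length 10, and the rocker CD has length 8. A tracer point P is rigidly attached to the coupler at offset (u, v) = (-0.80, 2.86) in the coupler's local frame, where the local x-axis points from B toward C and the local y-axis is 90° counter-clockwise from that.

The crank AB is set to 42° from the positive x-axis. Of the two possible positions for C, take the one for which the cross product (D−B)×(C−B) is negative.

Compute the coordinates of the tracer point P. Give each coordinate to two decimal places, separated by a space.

5.67 3.91

A=(0,0), D=(8.00,0)
B = A + 4.00·(cos42°, sin42°) = (2.9726, 2.6765)
|BD| = 5.6955
circle(B,10.00) ∩ circle(D,8.00): a=6.0081, h=7.9939
  candidates: C₊=(12.0326,6.9093) cross=45.529; C₋=(4.5193,-7.2031) cross=-45.529
  mode - wants cross < 0 → take C=(4.5193,-7.2031) (cross=-45.529)
ex = (C−B)/|BC| = (0.1547,-0.9880); ey = (0.9880,0.1547)
P = B + -0.80·ex + 2.86·ey = (5.6744,3.9093)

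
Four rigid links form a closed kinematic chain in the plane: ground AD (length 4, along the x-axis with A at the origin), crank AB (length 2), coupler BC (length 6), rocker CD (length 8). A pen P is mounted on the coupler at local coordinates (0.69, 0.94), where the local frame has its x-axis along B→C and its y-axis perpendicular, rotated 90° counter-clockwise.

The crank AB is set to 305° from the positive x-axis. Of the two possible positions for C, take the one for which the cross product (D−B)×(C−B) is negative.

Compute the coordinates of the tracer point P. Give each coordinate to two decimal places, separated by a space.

A=(0,0), D=(4.00,0)
B = A + 2.00·(cos305°, sin305°) = (1.1472, -1.6383)
|BD| = 3.2898
circle(B,6.00) ∩ circle(D,8.00): a=-2.6107, h=5.4023
  candidates: C₊=(-3.8071,1.7463) cross=17.772; C₋=(1.5735,-7.6231) cross=-17.772
  mode - wants cross < 0 → take C=(1.5735,-7.6231) (cross=-17.772)
ex = (C−B)/|BC| = (0.0711,-0.9975); ey = (0.9975,0.0711)
P = B + 0.69·ex + 0.94·ey = (2.1338,-2.2598)

2.13 -2.26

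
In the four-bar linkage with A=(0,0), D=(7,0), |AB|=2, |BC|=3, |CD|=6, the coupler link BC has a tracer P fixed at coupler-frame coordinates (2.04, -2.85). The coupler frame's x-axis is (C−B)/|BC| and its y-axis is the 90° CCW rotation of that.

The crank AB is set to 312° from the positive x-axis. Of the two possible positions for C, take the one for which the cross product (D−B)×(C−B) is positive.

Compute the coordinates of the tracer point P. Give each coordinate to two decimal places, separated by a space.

4.09 0.69

A=(0,0), D=(7.00,0)
B = A + 2.00·(cos312°, sin312°) = (1.3383, -1.4863)
|BD| = 5.8536
circle(B,3.00) ∩ circle(D,6.00): a=0.6205, h=2.9351
  candidates: C₊=(1.1932,1.5102) cross=17.181; C₋=(2.6837,-4.1677) cross=-17.181
  mode + wants cross > 0 → take C=(1.1932,1.5102) (cross=17.181)
ex = (C−B)/|BC| = (-0.0484,0.9988); ey = (-0.9988,-0.0484)
P = B + 2.04·ex + -2.85·ey = (4.0863,0.6892)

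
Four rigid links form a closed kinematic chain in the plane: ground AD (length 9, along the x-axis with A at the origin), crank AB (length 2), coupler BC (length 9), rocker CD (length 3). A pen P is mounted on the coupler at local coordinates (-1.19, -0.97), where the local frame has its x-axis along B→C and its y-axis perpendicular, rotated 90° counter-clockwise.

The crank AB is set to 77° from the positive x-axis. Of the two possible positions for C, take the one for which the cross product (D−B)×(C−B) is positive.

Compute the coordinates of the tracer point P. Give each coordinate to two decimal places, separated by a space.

-0.62 0.85

A=(0,0), D=(9.00,0)
B = A + 2.00·(cos77°, sin77°) = (0.4499, 1.9487)
|BD| = 8.7694
circle(B,9.00) ∩ circle(D,3.00): a=8.4899, h=2.9870
  candidates: C₊=(9.3913,2.9744) cross=26.194; C₋=(8.0637,-2.8502) cross=-26.194
  mode + wants cross > 0 → take C=(9.3913,2.9744) (cross=26.194)
ex = (C−B)/|BC| = (0.9935,0.1140); ey = (-0.1140,0.9935)
P = B + -1.19·ex + -0.97·ey = (-0.6218,0.8494)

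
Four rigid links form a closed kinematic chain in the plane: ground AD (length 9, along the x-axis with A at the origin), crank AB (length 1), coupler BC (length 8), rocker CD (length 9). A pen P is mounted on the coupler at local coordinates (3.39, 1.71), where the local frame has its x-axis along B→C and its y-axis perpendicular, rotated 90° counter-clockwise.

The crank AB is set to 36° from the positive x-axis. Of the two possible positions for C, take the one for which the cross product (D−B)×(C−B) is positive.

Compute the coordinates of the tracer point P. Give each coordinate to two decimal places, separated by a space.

A=(0,0), D=(9.00,0)
B = A + 1.00·(cos36°, sin36°) = (0.8090, 0.5878)
|BD| = 8.2120
circle(B,8.00) ∩ circle(D,9.00): a=3.0710, h=7.3871
  candidates: C₊=(4.4008,7.7361) cross=60.663; C₋=(3.3434,-7.0002) cross=-60.663
  mode + wants cross > 0 → take C=(4.4008,7.7361) (cross=60.663)
ex = (C−B)/|BC| = (0.4490,0.8935); ey = (-0.8935,0.4490)
P = B + 3.39·ex + 1.71·ey = (0.8031,4.3846)

0.80 4.38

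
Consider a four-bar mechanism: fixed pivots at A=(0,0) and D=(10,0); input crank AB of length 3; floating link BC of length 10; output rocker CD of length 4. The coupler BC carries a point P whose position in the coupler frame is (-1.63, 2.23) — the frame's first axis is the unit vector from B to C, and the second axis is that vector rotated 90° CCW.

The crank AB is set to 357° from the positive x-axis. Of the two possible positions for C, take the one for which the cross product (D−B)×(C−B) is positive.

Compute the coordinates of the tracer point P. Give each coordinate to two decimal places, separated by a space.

A=(0,0), D=(10.00,0)
B = A + 3.00·(cos357°, sin357°) = (2.9959, -0.1570)
|BD| = 7.0059
circle(B,10.00) ∩ circle(D,4.00): a=9.4979, h=3.1289
  candidates: C₊=(12.4213,3.1839) cross=21.920; C₋=(12.5615,-3.0722) cross=-21.920
  mode + wants cross > 0 → take C=(12.4213,3.1839) (cross=21.920)
ex = (C−B)/|BC| = (0.9425,0.3341); ey = (-0.3341,0.9425)
P = B + -1.63·ex + 2.23·ey = (0.7145,1.4003)

0.71 1.40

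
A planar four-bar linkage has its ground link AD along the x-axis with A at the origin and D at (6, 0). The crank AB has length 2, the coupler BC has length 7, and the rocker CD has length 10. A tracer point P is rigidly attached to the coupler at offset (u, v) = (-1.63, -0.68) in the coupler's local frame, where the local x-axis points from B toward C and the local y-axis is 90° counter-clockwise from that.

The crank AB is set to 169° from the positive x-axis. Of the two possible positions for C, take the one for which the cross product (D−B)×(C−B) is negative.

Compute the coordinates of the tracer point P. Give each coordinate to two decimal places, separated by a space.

A=(0,0), D=(6.00,0)
B = A + 2.00·(cos169°, sin169°) = (-1.9633, 0.3816)
|BD| = 7.9724
circle(B,7.00) ∩ circle(D,10.00): a=0.7877, h=6.9555
  candidates: C₊=(-0.8436,7.2915) cross=55.452; C₋=(-1.5094,-6.6037) cross=-55.452
  mode - wants cross < 0 → take C=(-1.5094,-6.6037) (cross=-55.452)
ex = (C−B)/|BC| = (0.0648,-0.9979); ey = (0.9979,0.0648)
P = B + -1.63·ex + -0.68·ey = (-2.7475,1.9641)

-2.75 1.96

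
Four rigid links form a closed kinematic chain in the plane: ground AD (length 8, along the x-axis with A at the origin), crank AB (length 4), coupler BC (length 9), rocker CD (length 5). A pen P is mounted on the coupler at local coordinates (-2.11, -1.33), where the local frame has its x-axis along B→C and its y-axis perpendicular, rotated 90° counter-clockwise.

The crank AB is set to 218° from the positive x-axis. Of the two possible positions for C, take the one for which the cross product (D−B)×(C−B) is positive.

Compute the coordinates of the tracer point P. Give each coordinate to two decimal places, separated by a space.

A=(0,0), D=(8.00,0)
B = A + 4.00·(cos218°, sin218°) = (-3.1520, -2.4626)
|BD| = 11.4207
circle(B,9.00) ∩ circle(D,5.00): a=8.1620, h=3.7922
  candidates: C₊=(4.0003,3.0004) cross=43.310; C₋=(5.6357,-4.4057) cross=-43.310
  mode + wants cross > 0 → take C=(4.0003,3.0004) (cross=43.310)
ex = (C−B)/|BC| = (0.7947,0.6070); ey = (-0.6070,0.7947)
P = B + -2.11·ex + -1.33·ey = (-4.0216,-4.8004)

-4.02 -4.80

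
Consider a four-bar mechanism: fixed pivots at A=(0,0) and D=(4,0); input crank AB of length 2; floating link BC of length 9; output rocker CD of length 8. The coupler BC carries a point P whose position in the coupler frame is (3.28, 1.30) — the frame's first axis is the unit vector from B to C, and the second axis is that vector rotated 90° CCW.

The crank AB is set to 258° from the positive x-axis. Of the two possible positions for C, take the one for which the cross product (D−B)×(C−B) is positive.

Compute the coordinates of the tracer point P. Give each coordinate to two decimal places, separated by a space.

A=(0,0), D=(4.00,0)
B = A + 2.00·(cos258°, sin258°) = (-0.4158, -1.9563)
|BD| = 4.8298
circle(B,9.00) ∩ circle(D,8.00): a=4.1748, h=7.9731
  candidates: C₊=(0.1717,7.0245) cross=38.508; C₋=(6.6307,-7.5551) cross=-38.508
  mode + wants cross > 0 → take C=(0.1717,7.0245) (cross=38.508)
ex = (C−B)/|BC| = (0.0653,0.9979); ey = (-0.9979,0.0653)
P = B + 3.28·ex + 1.30·ey = (-1.4989,1.4016)

-1.50 1.40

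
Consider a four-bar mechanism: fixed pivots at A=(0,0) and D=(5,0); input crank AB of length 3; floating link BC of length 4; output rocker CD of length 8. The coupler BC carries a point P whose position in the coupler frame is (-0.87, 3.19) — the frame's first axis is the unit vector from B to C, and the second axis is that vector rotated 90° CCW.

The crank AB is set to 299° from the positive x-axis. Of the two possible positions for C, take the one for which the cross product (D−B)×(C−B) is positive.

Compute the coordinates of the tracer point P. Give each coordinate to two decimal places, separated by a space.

2.35 -5.81

A=(0,0), D=(5.00,0)
B = A + 3.00·(cos299°, sin299°) = (1.4544, -2.6239)
|BD| = 4.4109
circle(B,4.00) ∩ circle(D,8.00): a=-3.2357, h=2.3517
  candidates: C₊=(-2.5454,-2.6583) cross=10.373; C₋=(0.2524,-6.4390) cross=-10.373
  mode + wants cross > 0 → take C=(-2.5454,-2.6583) (cross=10.373)
ex = (C−B)/|BC| = (-1.0000,-0.0086); ey = (0.0086,-1.0000)
P = B + -0.87·ex + 3.19·ey = (2.3519,-5.8062)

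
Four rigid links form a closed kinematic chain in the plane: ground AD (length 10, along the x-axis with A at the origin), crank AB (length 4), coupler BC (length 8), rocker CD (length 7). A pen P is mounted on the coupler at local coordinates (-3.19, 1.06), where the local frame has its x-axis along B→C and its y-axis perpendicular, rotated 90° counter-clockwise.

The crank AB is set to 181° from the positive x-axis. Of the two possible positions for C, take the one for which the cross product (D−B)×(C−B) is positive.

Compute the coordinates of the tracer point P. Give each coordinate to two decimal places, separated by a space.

A=(0,0), D=(10.00,0)
B = A + 4.00·(cos181°, sin181°) = (-3.9994, -0.0698)
|BD| = 13.9996
circle(B,8.00) ∩ circle(D,7.00): a=7.5355, h=2.6863
  candidates: C₊=(3.5226,2.6540) cross=37.607; C₋=(3.5494,-2.7185) cross=-37.607
  mode + wants cross > 0 → take C=(3.5226,2.6540) (cross=37.607)
ex = (C−B)/|BC| = (0.9403,0.3405); ey = (-0.3405,0.9403)
P = B + -3.19·ex + 1.06·ey = (-7.3597,-0.1593)

-7.36 -0.16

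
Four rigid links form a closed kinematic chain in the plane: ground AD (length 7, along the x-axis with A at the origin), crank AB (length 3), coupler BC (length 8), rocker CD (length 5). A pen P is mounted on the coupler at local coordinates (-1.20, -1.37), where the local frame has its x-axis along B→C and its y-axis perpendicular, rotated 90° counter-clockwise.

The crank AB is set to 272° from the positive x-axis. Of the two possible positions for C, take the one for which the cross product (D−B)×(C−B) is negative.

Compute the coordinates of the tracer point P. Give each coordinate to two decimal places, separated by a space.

-1.39 -4.04

A=(0,0), D=(7.00,0)
B = A + 3.00·(cos272°, sin272°) = (0.1047, -2.9982)
|BD| = 7.5189
circle(B,8.00) ∩ circle(D,5.00): a=6.3529, h=4.8621
  candidates: C₊=(3.9919,3.9939) cross=36.558; C₋=(7.8695,-4.9238) cross=-36.558
  mode - wants cross < 0 → take C=(7.8695,-4.9238) (cross=-36.558)
ex = (C−B)/|BC| = (0.9706,-0.2407); ey = (0.2407,0.9706)
P = B + -1.20·ex + -1.37·ey = (-1.3898,-4.0390)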